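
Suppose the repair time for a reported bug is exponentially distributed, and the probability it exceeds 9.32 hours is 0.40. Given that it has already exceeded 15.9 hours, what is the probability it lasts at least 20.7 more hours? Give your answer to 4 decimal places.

0.1307

From e^(−λ·9.32) = 0.40, λ = −ln(0.40)/9.32 = 0.0983145.
Memoryless: P(X > 15.9+20.7 | X > 15.9) = P(X > 20.7) = e^(−0.0983145·20.7) ≈ 0.1307.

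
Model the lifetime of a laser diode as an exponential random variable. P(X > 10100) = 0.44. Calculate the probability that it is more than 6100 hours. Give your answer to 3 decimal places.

0.609

e^(−λ·10100) = 0.44 ⇒ λ = −ln(0.44)/10100 = 0.0000812852.
P(X > 6100) = e^(−0.0000812852·6100) = e^(−0.49584) ≈ 0.609.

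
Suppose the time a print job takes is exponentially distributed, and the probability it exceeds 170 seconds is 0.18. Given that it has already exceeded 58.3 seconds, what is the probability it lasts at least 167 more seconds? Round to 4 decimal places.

0.1855

From e^(−λ·170) = 0.18, λ = −ln(0.18)/170 = 0.010087.
Memoryless: P(X > 58.3+167 | X > 58.3) = P(X > 167) = e^(−0.010087·167) ≈ 0.1855.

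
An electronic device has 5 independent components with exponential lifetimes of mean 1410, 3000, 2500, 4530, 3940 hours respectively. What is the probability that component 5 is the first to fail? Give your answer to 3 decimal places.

Rates: λ_i = 1/mean_i → 0.00070922, 0.000333333, 0.0004, 0.000220751, 0.000253807; Σλ = 0.00191711.
P(component 5 first) = λ_5/Σλ = 0.000253807/0.00191711 ≈ 0.132.

0.132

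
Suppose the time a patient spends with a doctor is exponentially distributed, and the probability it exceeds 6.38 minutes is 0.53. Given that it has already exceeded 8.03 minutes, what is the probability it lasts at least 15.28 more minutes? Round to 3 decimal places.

0.219

From e^(−λ·6.38) = 0.53, λ = −ln(0.53)/6.38 = 0.0995107.
Memoryless: P(X > 8.03+15.28 | X > 8.03) = P(X > 15.28) = e^(−0.0995107·15.28) ≈ 0.219.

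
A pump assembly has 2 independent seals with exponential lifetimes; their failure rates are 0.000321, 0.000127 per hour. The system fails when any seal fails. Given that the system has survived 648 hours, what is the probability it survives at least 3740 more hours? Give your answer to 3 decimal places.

Time to first failure ~ Exp(Σλ) with Σλ = 0.000448.
By memorylessness, P(T > 648+3740 | T > 648) = P(T > 3740) = e^(−0.000448·3740) ≈ 0.187.

0.187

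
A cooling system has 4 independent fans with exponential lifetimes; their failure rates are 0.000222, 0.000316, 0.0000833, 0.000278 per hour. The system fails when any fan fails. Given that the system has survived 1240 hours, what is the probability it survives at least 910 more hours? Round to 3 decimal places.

0.441

Time to first failure ~ Exp(Σλ) with Σλ = 0.0008993.
By memorylessness, P(T > 1240+910 | T > 1240) = P(T > 910) = e^(−0.0008993·910) ≈ 0.441.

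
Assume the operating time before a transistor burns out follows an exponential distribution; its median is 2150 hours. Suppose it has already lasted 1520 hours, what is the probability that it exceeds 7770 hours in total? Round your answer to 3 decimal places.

For an exponential, median = ln(2)/λ, so λ = ln 2 / 2150 = 0.000322394 per hour.
The exponential is memoryless, so the remaining time is again Exp(λ): the condition X > 1520 is irrelevant.
P(X > 6250) = e^(−2.015) ≈ 0.133.

0.133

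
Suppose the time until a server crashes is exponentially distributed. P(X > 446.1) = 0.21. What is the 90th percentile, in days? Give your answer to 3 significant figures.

658

e^(−λ·446.1) = 0.21 ⇒ λ = −ln(0.21)/446.1 = 0.00349843.
90th percentile: 1 − e^(−λt) = 0.9, t = −ln(0.1)/λ = 658.177 days.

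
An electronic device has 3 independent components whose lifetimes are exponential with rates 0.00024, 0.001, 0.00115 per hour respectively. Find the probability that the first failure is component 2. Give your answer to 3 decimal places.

The time to first failure is exponential with rate Σλ = 0.00024 + 0.001 + 0.00115 = 0.00239.
P(component 2 first) = λ_2/Σλ = 0.001/0.00239 ≈ 0.418.

0.418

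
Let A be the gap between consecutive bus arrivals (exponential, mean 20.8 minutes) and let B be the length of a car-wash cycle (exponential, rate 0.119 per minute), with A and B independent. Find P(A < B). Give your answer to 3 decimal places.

0.288

λ_1 = 1/20.8 = 0.0480769, λ_2 = 0.119.
For independent exponentials, P(A < B) = λ_1/(λ_1+λ_2) = 0.0480769/0.167077 ≈ 0.288.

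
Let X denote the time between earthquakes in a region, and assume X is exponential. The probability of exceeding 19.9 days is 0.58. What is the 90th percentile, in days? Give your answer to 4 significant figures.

84.12

e^(−λ·19.9) = 0.58 ⇒ λ = −ln(0.58)/19.9 = 0.0273732.
90th percentile: 1 − e^(−λt) = 0.9, t = −ln(0.1)/λ = 84.1182 days.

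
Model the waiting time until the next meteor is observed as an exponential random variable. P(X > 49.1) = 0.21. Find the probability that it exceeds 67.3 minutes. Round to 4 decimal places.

0.1178

e^(−λ·49.1) = 0.21 ⇒ λ = −ln(0.21)/49.1 = 0.0317851.
P(X > 67.3) = e^(−0.0317851·67.3) = e^(−2.1391) ≈ 0.1178.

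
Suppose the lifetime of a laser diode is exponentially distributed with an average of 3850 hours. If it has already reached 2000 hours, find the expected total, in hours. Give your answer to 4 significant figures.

The rate is λ = 1/3850 = 0.00025974 per hour.
By memorylessness, E[X | X > 2000] = 2000 + 1/λ = 2000 + 3850 = 5850 hours.

5850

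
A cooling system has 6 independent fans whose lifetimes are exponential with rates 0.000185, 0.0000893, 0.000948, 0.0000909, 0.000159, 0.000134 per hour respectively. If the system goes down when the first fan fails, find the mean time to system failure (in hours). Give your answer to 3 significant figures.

The time to first failure is exponential with rate Σλ = 0.000185 + 0.0000893 + 0.000948 + 0.0000909 + 0.000159 + 0.000134 = 0.0016062.
E[min] = 1/Σλ = 1/0.0016062 = 622.587 hours.

623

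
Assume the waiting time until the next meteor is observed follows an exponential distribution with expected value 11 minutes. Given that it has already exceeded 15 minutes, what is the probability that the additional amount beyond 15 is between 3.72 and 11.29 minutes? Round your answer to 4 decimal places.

0.3548

The rate is λ = 1/11 = 0.0909091 per minute.
Memoryless: the residual past 15 is again Exp(λ).
P(3.72 < residual < 11.29) = e^(−λ·3.72) − e^(−λ·11.29) = 0.71307 − 0.35831 ≈ 0.3548.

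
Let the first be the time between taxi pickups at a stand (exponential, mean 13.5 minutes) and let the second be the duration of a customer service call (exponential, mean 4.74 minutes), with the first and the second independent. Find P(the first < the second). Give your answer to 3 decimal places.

λ_1 = 1/13.5 = 0.0740741, λ_2 = 1/4.74 = 0.21097.
For independent exponentials, P(the first < the second) = λ_1/(λ_1+λ_2) = 0.0740741/0.285045 ≈ 0.260.

0.260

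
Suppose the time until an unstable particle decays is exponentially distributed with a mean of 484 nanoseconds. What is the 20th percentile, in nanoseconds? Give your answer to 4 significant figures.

The rate is λ = 1/484 = 0.00206612 per nanosecond.
Set 1 − e^(−λt) = 0.2, so t = −ln(0.8)/λ = 0.22314/0.00206612 ≈ 108.001 nanoseconds.

108.0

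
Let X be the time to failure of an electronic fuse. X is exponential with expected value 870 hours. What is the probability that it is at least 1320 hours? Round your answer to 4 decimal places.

0.2193

The rate is λ = 1/870 = 0.00114943 per hour.
P(X > 1320) = e^(−λ·1320) = e^(−1.5172) ≈ 0.2193.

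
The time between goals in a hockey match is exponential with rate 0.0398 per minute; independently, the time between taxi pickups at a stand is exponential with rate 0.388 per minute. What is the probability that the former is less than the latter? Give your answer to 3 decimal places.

λ_1 = 0.0398, λ_2 = 0.388.
For independent exponentials, P(the former < the latter) = λ_1/(λ_1+λ_2) = 0.0398/0.4278 ≈ 0.093.

0.093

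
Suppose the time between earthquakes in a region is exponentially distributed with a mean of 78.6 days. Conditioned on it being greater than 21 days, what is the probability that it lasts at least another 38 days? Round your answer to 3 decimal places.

0.617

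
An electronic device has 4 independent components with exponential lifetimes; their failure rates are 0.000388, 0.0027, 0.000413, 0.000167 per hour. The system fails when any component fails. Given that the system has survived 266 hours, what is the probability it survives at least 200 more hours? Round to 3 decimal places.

0.480

Time to first failure ~ Exp(Σλ) with Σλ = 0.003668.
By memorylessness, P(T > 266+200 | T > 266) = P(T > 200) = e^(−0.003668·200) ≈ 0.480.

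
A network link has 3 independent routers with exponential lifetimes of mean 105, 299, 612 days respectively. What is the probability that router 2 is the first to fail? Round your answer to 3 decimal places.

Rates: λ_i = 1/mean_i → 0.00952381, 0.00334448, 0.00163399; Σλ = 0.0145023.
P(router 2 first) = λ_2/Σλ = 0.00334448/0.0145023 ≈ 0.231.

0.231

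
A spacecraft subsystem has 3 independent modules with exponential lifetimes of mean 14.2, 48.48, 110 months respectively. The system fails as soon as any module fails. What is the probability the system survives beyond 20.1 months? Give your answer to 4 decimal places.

0.1336

The first failure time is exponential with rate Σλ_i = 1/14.2 + 1/48.48 + 1/110 = 0.100141 per month.
P(min > 20.1) = e^(−0.100141·20.1) = e^(−2.0128) ≈ 0.1336.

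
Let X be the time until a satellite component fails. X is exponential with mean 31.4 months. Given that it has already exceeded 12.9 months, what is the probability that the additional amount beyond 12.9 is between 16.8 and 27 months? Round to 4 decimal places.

The rate is λ = 1/31.4 = 0.0318471 per month.
Memoryless: the residual past 12.9 is again Exp(λ).
P(16.8 < residual < 27) = e^(−λ·16.8) − e^(−λ·27) = 0.58565 − 0.42322 ≈ 0.1624.

0.1624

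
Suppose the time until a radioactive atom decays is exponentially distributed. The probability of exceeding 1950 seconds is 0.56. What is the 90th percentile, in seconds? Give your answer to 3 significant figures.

e^(−λ·1950) = 0.56 ⇒ λ = −ln(0.56)/1950 = 0.000297343.
90th percentile: 1 − e^(−λt) = 0.9, t = −ln(0.1)/λ = 7743.87 seconds.

7740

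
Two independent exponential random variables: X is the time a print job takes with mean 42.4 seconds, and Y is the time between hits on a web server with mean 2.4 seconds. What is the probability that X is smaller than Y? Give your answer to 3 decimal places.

0.054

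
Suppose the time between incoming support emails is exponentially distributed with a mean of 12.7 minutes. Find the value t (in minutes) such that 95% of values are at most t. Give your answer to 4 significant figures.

38.05

The rate is λ = 1/12.7 = 0.0787402 per minute.
Set 1 − e^(−λt) = 0.95, so t = −ln(0.05)/λ = 2.9957/0.0787402 ≈ 38.0458 minutes.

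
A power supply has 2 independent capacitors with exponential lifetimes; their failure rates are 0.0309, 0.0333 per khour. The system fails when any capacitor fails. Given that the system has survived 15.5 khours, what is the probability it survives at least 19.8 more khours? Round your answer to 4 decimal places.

0.2805

Time to first failure ~ Exp(Σλ) with Σλ = 0.0642.
By memorylessness, P(T > 15.5+19.8 | T > 15.5) = P(T > 19.8) = e^(−0.0642·19.8) ≈ 0.2805.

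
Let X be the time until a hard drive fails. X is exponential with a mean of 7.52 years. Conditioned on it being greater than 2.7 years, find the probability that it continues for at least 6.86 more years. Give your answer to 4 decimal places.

0.4016

The rate is λ = 1/7.52 = 0.132979 per year.
P(X > s+t | X > s) = e^(−λ(s+t))/e^(−λs) = e^(−λt), independent of s = 2.7.
P(X > 6.86) = e^(−0.91223) ≈ 0.4016.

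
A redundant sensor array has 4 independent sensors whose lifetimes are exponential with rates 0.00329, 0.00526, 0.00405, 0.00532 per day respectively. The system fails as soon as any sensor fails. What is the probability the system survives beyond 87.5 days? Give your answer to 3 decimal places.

0.208

The time to first failure is exponential with rate Σλ = 0.00329 + 0.00526 + 0.00405 + 0.00532 = 0.01792.
P(min > 87.5) = e^(−0.01792·87.5) = e^(−1.568) ≈ 0.208.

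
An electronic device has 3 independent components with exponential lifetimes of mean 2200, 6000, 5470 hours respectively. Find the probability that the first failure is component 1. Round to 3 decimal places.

Rates: λ_i = 1/mean_i → 0.000454545, 0.000166667, 0.000182815; Σλ = 0.000804027.
P(component 1 first) = λ_1/Σλ = 0.000454545/0.000804027 ≈ 0.565.

0.565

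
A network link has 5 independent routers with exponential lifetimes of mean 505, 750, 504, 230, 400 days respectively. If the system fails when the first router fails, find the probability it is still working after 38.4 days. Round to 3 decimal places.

0.627

The first failure time is exponential with rate Σλ_i = 1/505 + 1/750 + 1/504 + 1/230 + 1/400 = 0.0121455 per day.
P(min > 38.4) = e^(−0.0121455·38.4) = e^(−0.46639) ≈ 0.627.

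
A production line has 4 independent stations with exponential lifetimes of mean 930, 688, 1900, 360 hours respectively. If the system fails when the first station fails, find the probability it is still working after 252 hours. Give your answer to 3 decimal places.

The first failure time is exponential with rate Σλ_i = 1/930 + 1/688 + 1/1900 + 1/360 = 0.00583285 per hour.
P(min > 252) = e^(−0.00583285·252) = e^(−1.4699) ≈ 0.230.

0.230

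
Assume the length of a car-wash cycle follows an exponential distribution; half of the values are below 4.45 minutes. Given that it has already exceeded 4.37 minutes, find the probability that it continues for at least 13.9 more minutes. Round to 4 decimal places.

0.1147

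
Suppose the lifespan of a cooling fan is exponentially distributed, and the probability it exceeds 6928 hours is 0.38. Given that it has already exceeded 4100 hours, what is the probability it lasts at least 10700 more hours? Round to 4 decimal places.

0.2244

From e^(−λ·6928) = 0.38, λ = −ln(0.38)/6928 = 0.000139663.
Memoryless: P(X > 4100+10700 | X > 4100) = P(X > 10700) = e^(−0.000139663·10700) ≈ 0.2244.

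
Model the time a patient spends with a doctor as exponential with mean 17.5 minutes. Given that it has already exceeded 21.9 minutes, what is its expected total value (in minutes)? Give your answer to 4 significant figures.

The rate is λ = 1/17.5 = 0.0571429 per minute.
By memorylessness, E[X | X > 21.9] = 21.9 + 1/λ = 21.9 + 17.5 = 39.4 minutes.

39.40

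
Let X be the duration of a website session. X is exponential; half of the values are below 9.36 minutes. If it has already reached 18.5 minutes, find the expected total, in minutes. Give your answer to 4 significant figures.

For an exponential, median = ln(2)/λ, so λ = ln 2 / 9.36 = 0.0740542 per minute.
By memorylessness, E[X | X > 18.5] = 18.5 + 1/λ = 18.5 + 13.5036 = 32.0036 minutes.

32.00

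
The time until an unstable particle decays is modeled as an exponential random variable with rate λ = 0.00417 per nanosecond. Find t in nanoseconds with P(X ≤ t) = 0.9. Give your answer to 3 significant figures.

Set 1 − e^(−λt) = 0.9, so t = −ln(0.1)/λ = 2.3026/0.00417 ≈ 552.179 nanoseconds.

552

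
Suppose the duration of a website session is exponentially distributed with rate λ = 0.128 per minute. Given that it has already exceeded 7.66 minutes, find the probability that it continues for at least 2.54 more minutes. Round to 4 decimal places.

The exponential is memoryless, so the remaining time is again Exp(λ): the condition X > 7.66 is irrelevant.
P(X > 2.54) = e^(−0.32512) ≈ 0.7224.

0.7224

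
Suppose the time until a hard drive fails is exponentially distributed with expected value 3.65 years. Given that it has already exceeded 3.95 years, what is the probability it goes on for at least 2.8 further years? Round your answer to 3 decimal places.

The rate is λ = 1/3.65 = 0.273973 per year.
The exponential is memoryless, so the remaining time is again Exp(λ): the condition X > 3.95 is irrelevant.
P(X > 2.8) = e^(−0.76712) ≈ 0.464.

0.464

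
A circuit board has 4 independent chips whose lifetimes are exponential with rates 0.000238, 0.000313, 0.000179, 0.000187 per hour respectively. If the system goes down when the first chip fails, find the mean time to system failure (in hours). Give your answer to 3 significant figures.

1090

The time to first failure is exponential with rate Σλ = 0.000238 + 0.000313 + 0.000179 + 0.000187 = 0.000917.
E[min] = 1/Σλ = 1/0.000917 = 1090.51 hours.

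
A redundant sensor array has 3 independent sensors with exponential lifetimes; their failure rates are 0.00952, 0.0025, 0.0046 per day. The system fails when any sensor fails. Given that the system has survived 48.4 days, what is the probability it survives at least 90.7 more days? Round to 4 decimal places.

0.2215

Time to first failure ~ Exp(Σλ) with Σλ = 0.01662.
By memorylessness, P(T > 48.4+90.7 | T > 48.4) = P(T > 90.7) = e^(−0.01662·90.7) ≈ 0.2215.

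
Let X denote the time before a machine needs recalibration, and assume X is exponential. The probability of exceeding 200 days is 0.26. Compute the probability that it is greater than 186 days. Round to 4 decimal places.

0.2857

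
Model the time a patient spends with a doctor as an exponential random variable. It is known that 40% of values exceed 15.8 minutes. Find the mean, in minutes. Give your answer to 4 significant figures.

e^(−λ·15.8) = 0.40 ⇒ λ = −ln(0.40)/15.8 = 0.0579931.
Mean = 1/λ = 17.2434 minutes.

17.24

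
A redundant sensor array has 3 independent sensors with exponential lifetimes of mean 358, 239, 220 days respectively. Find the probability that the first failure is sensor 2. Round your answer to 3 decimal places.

0.363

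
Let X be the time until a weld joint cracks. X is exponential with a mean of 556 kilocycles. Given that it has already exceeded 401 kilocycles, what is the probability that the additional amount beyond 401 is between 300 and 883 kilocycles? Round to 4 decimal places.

The rate is λ = 1/556 = 0.00179856 per kilocycle.
Memoryless: the residual past 401 is again Exp(λ).
P(300 < residual < 883) = e^(−λ·300) − e^(−λ·883) = 0.58300 − 0.20431 ≈ 0.3787.

0.3787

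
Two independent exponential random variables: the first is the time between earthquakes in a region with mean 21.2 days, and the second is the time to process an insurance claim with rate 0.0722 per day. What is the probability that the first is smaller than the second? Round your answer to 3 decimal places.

λ_1 = 1/21.2 = 0.0471698, λ_2 = 0.0722.
For independent exponentials, P(the first < the second) = λ_1/(λ_1+λ_2) = 0.0471698/0.11937 ≈ 0.395.

0.395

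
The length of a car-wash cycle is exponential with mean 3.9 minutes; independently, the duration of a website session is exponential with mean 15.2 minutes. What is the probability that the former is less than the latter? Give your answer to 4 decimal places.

0.7958

λ_1 = 1/3.9 = 0.25641, λ_2 = 1/15.2 = 0.0657895.
For independent exponentials, P(the former < the latter) = λ_1/(λ_1+λ_2) = 0.25641/0.3222 ≈ 0.7958.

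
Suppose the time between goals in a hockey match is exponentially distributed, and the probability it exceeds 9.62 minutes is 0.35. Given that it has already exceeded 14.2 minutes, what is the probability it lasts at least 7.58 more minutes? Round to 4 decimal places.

From e^(−λ·9.62) = 0.35, λ = −ln(0.35)/9.62 = 0.109129.
Memoryless: P(X > 14.2+7.58 | X > 14.2) = P(X > 7.58) = e^(−0.109129·7.58) ≈ 0.4373.

0.4373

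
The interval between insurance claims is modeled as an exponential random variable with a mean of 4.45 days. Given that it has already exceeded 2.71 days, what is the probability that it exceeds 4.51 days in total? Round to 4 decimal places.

The rate is λ = 1/4.45 = 0.224719 per day.
By the memoryless property, P(X > 2.71+1.8 | X > 2.71) = P(X > 1.8).
P(X > 1.8) = e^(−0.40449) ≈ 0.6673.

0.6673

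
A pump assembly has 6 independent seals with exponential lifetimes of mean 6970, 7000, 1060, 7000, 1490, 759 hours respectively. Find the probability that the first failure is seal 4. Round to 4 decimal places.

0.0425

Rates: λ_i = 1/mean_i → 0.000143472, 0.000142857, 0.000943396, 0.000142857, 0.000671141, 0.00131752; Σλ = 0.00336125.
P(seal 4 first) = λ_4/Σλ = 0.000142857/0.00336125 ≈ 0.0425.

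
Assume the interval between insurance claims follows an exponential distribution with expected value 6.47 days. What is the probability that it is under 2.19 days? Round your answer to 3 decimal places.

0.287

The rate is λ = 1/6.47 = 0.15456 per day.
P(X ≤ 2.19) = 1 − e^(−λ·2.19) = 1 − e^(−0.33849) ≈ 0.287.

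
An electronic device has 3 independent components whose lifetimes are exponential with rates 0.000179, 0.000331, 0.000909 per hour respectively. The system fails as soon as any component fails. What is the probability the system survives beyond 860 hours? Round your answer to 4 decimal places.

0.2951

The time to first failure is exponential with rate Σλ = 0.000179 + 0.000331 + 0.000909 = 0.001419.
P(min > 860) = e^(−0.001419·860) = e^(−1.2203) ≈ 0.2951.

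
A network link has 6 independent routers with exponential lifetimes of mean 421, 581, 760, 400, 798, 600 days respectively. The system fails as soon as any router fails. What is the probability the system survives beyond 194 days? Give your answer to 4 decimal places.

The first failure time is exponential with rate Σλ_i = 1/421 + 1/581 + 1/760 + 1/400 + 1/798 + 1/600 = 0.0108321 per day.
P(min > 194) = e^(−0.0108321·194) = e^(−2.1014) ≈ 0.1223.

0.1223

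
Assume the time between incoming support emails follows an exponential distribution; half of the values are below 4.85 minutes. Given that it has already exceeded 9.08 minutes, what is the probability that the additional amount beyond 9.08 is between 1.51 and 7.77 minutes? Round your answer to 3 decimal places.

For an exponential, median = ln(2)/λ, so λ = ln 2 / 4.85 = 0.142917 per minute.
Memoryless: the residual past 9.08 is again Exp(λ).
P(1.51 < residual < 7.77) = e^(−λ·1.51) − e^(−λ·7.77) = 0.80589 − 0.32941 ≈ 0.476.

0.476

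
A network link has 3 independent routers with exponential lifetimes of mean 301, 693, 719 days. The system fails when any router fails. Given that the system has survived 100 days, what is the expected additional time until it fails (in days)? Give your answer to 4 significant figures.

First-failure rate Σλ = 1/301 + 1/693 + 1/719 = 0.00615608.
By memorylessness the expected residual is 1/Σλ = 162.441 days, regardless of the 100 already elapsed.

162.4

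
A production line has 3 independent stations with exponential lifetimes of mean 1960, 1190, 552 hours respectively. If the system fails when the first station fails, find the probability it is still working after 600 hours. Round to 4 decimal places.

The first failure time is exponential with rate Σλ_i = 1/1960 + 1/1190 + 1/552 = 0.00316213 per hour.
P(min > 600) = e^(−0.00316213·600) = e^(−1.8973) ≈ 0.1500.

0.1500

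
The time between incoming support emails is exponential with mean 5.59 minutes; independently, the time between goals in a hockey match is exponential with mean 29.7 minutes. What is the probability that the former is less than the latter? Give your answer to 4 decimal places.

0.8416

λ_1 = 1/5.59 = 0.178891, λ_2 = 1/29.7 = 0.03367.
For independent exponentials, P(the former < the latter) = λ_1/(λ_1+λ_2) = 0.178891/0.212561 ≈ 0.8416.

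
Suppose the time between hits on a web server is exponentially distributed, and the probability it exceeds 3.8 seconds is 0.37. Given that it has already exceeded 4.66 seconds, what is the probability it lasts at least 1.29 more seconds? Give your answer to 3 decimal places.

0.714

From e^(−λ·3.8) = 0.37, λ = −ln(0.37)/3.8 = 0.261645.
Memoryless: P(X > 4.66+1.29 | X > 4.66) = P(X > 1.29) = e^(−0.261645·1.29) ≈ 0.714.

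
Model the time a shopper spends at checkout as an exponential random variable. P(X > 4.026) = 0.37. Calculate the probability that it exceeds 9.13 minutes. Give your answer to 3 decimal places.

e^(−λ·4.026) = 0.37 ⇒ λ = −ln(0.37)/4.026 = 0.246958.
P(X > 9.13) = e^(−0.246958·9.13) = e^(−2.2547) ≈ 0.105.

0.105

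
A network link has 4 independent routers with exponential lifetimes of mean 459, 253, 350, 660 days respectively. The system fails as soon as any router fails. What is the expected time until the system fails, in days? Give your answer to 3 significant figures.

95.2

The first failure time is exponential with rate Σλ_i = 1/459 + 1/253 + 1/350 + 1/660 = 0.0105035 per day.
E[min] = 1/Σλ = 1/0.0105035 = 95.2062 days.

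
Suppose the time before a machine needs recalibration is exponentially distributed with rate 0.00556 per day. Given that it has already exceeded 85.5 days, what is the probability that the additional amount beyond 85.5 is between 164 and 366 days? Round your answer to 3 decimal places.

Memoryless: the residual past 85.5 is again Exp(λ).
P(164 < residual < 366) = e^(−λ·164) − e^(−λ·366) = 0.40178 − 0.13069 ≈ 0.271.

0.271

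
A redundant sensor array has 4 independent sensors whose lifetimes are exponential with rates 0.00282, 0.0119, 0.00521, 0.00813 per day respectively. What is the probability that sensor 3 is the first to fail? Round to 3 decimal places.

The time to first failure is exponential with rate Σλ = 0.00282 + 0.0119 + 0.00521 + 0.00813 = 0.02806.
P(sensor 3 first) = λ_3/Σλ = 0.00521/0.02806 ≈ 0.186.

0.186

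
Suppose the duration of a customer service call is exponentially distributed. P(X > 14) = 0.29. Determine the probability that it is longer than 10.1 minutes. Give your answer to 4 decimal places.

0.4094

e^(−λ·14) = 0.29 ⇒ λ = −ln(0.29)/14 = 0.0884196.
P(X > 10.1) = e^(−0.0884196·10.1) = e^(−0.89304) ≈ 0.4094.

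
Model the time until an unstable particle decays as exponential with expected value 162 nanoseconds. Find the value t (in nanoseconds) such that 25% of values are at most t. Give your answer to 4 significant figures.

The rate is λ = 1/162 = 0.00617284 per nanosecond.
Set 1 − e^(−λt) = 0.25, so t = −ln(0.75)/λ = 0.28768/0.00617284 ≈ 46.6045 nanoseconds.

46.60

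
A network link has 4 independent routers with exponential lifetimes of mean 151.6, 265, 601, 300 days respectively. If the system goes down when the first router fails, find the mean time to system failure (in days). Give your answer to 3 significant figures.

The first failure time is exponential with rate Σλ_i = 1/151.6 + 1/265 + 1/601 + 1/300 = 0.0153671 per day.
E[min] = 1/Σλ = 1/0.0153671 = 65.074 days.

65.1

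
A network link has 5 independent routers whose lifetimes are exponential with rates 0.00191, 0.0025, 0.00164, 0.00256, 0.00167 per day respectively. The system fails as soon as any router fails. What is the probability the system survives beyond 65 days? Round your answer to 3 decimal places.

0.513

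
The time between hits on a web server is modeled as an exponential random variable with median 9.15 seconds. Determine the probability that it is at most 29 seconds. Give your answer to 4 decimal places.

0.8888

For an exponential, median = ln(2)/λ, so λ = ln 2 / 9.15 = 0.0757538 per second.
P(X ≤ 29) = 1 − e^(−λ·29) = 1 − e^(−2.1969) ≈ 0.8888.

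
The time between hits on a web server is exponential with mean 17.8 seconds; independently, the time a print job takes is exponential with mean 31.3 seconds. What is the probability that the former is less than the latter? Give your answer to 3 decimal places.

0.637

λ_1 = 1/17.8 = 0.0561798, λ_2 = 1/31.3 = 0.0319489.
For independent exponentials, P(the former < the latter) = λ_1/(λ_1+λ_2) = 0.0561798/0.0881287 ≈ 0.637.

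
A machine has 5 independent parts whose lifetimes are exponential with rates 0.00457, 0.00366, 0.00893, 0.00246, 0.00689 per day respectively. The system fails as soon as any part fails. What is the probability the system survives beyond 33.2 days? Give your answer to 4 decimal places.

The time to first failure is exponential with rate Σλ = 0.00457 + 0.00366 + 0.00893 + 0.00246 + 0.00689 = 0.02651.
P(min > 33.2) = e^(−0.02651·33.2) = e^(−0.88013) ≈ 0.4147.

0.4147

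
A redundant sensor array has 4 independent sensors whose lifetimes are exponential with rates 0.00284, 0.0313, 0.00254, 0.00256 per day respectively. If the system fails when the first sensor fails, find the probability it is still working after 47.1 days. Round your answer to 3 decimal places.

0.158

The time to first failure is exponential with rate Σλ = 0.00284 + 0.0313 + 0.00254 + 0.00256 = 0.03924.
P(min > 47.1) = e^(−0.03924·47.1) = e^(−1.8482) ≈ 0.158.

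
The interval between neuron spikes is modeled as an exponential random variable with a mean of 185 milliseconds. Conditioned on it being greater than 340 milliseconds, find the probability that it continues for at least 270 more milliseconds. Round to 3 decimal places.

0.232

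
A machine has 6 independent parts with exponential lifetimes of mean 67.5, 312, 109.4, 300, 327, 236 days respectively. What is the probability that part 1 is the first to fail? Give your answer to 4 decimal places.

0.3920

Rates: λ_i = 1/mean_i → 0.0148148, 0.00320513, 0.00914077, 0.00333333, 0.0030581, 0.00423729; Σλ = 0.0377894.
P(part 1 first) = λ_1/Σλ = 0.0148148/0.0377894 ≈ 0.3920.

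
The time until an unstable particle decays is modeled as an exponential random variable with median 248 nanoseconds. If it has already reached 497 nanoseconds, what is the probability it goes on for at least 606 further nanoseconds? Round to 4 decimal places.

0.1838

For an exponential, median = ln(2)/λ, so λ = ln 2 / 248 = 0.00279495 per nanosecond.
By the memoryless property, P(X > 497+606 | X > 497) = P(X > 606).
P(X > 606) = e^(−1.6937) ≈ 0.1838.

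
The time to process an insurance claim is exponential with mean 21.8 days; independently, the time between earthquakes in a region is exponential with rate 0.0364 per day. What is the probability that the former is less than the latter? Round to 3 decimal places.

0.558

λ_1 = 1/21.8 = 0.0458716, λ_2 = 0.0364.
For independent exponentials, P(the former < the latter) = λ_1/(λ_1+λ_2) = 0.0458716/0.0822716 ≈ 0.558.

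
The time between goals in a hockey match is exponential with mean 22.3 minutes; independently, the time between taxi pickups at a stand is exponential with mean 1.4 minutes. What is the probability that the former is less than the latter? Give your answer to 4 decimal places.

0.0591

λ_1 = 1/22.3 = 0.044843, λ_2 = 1/1.4 = 0.714286.
For independent exponentials, P(the former < the latter) = λ_1/(λ_1+λ_2) = 0.044843/0.759129 ≈ 0.0591.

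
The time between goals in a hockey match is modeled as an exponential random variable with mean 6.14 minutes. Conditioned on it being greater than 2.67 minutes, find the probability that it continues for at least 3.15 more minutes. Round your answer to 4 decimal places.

The rate is λ = 1/6.14 = 0.162866 per minute.
P(X > s+t | X > s) = e^(−λ(s+t))/e^(−λs) = e^(−λt), independent of s = 2.67.
P(X > 3.15) = e^(−0.51303) ≈ 0.5987.

0.5987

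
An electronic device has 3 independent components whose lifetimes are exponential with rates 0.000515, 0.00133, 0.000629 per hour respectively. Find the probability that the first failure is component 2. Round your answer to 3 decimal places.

The time to first failure is exponential with rate Σλ = 0.000515 + 0.00133 + 0.000629 = 0.002474.
P(component 2 first) = λ_2/Σλ = 0.00133/0.002474 ≈ 0.538.

0.538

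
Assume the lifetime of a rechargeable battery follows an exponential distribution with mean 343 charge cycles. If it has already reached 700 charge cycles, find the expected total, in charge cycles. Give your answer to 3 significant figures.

The rate is λ = 1/343 = 0.00291545 per charge cycle.
By memorylessness, E[X | X > 700] = 700 + 1/λ = 700 + 343 = 1043 charge cycles.

1040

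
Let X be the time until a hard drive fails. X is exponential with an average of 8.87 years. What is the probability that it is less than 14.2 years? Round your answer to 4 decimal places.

0.7983

The rate is λ = 1/8.87 = 0.11274 per year.
P(X ≤ 14.2) = 1 − e^(−λ·14.2) = 1 − e^(−1.6009) ≈ 0.7983.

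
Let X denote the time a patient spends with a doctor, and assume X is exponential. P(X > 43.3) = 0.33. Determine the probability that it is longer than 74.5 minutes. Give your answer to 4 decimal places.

e^(−λ·43.3) = 0.33 ⇒ λ = −ln(0.33)/43.3 = 0.0256042.
P(X > 74.5) = e^(−0.0256042·74.5) = e^(−1.9075) ≈ 0.1484.

0.1484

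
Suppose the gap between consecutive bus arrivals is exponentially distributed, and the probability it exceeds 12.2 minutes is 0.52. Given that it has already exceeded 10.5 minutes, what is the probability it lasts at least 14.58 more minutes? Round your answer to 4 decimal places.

From e^(−λ·12.2) = 0.52, λ = −ln(0.52)/12.2 = 0.0536005.
Memoryless: P(X > 10.5+14.58 | X > 10.5) = P(X > 14.58) = e^(−0.0536005·14.58) ≈ 0.4577.

0.4577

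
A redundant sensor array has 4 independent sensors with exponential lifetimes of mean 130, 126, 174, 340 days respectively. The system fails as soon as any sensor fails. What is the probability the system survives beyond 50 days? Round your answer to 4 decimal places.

0.2965

The first failure time is exponential with rate Σλ_i = 1/130 + 1/126 + 1/174 + 1/340 = 0.0243171 per day.
P(min > 50) = e^(−0.0243171·50) = e^(−1.2159) ≈ 0.2965.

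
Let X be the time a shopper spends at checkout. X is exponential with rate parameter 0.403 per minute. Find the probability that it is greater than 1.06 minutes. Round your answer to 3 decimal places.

0.652

P(X > 1.06) = e^(−λ·1.06) = e^(−0.42718) ≈ 0.652.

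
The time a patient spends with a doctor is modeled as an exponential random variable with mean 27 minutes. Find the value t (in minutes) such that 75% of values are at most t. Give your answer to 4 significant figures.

The rate is λ = 1/27 = 0.037037 per minute.
Set 1 − e^(−λt) = 0.75, so t = −ln(0.25)/λ = 1.3863/0.037037 ≈ 37.4299 minutes.

37.43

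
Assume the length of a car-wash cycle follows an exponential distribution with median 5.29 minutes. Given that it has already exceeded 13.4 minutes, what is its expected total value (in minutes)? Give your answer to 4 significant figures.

21.03

For an exponential, median = ln(2)/λ, so λ = ln 2 / 5.29 = 0.13103 per minute.
By memorylessness, E[X | X > 13.4] = 13.4 + 1/λ = 13.4 + 7.63186 = 21.0319 minutes.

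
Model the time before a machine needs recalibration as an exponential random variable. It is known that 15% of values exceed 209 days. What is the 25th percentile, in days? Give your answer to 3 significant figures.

31.7

e^(−λ·209) = 0.15 ⇒ λ = −ln(0.15)/209 = 0.00907713.
25th percentile: 1 − e^(−λt) = 0.25, t = −ln(0.75)/λ = 31.6931 days.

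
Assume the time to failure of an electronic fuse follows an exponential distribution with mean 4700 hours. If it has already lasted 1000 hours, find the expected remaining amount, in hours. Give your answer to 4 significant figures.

4700

The rate is λ = 1/4700 = 0.000212766 per hour.
By memorylessness, the remaining amount past any threshold is again Exp(λ) with mean 1/λ = 4700 hours.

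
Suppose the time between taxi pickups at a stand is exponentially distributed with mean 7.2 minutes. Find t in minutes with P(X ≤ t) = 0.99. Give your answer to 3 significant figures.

The rate is λ = 1/7.2 = 0.138889 per minute.
Set 1 − e^(−λt) = 0.99, so t = −ln(0.01)/λ = 4.6052/0.138889 ≈ 33.1572 minutes.

33.2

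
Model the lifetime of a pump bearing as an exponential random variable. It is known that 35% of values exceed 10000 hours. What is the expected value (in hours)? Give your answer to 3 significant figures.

e^(−λ·10000) = 0.35 ⇒ λ = −ln(0.35)/10000 = 0.000104982.
Mean = 1/λ = 9525.42 hours.

9530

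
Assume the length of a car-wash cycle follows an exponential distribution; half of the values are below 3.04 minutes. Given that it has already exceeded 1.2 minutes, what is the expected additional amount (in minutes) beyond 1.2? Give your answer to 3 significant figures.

4.39

For an exponential, median = ln(2)/λ, so λ = ln 2 / 3.04 = 0.228009 per minute.
By memorylessness, the remaining amount past any threshold is again Exp(λ) with mean 1/λ = 4.38579 minutes.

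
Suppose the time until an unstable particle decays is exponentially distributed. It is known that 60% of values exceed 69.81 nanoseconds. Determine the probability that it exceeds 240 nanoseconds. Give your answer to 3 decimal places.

0.173

e^(−λ·69.81) = 0.60 ⇒ λ = −ln(0.60)/69.81 = 0.00731737.
P(X > 240) = e^(−0.00731737·240) = e^(−1.7562) ≈ 0.173.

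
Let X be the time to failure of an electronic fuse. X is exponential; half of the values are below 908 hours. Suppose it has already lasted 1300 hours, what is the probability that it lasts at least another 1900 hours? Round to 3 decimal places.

0.234

For an exponential, median = ln(2)/λ, so λ = ln 2 / 908 = 0.000763378 per hour.
P(X > s+t | X > s) = e^(−λ(s+t))/e^(−λs) = e^(−λt), independent of s = 1300.
P(X > 1900) = e^(−1.4504) ≈ 0.234.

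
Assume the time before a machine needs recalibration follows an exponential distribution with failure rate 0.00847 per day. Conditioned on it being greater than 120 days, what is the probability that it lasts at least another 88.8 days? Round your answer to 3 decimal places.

The exponential is memoryless, so the remaining time is again Exp(λ): the condition X > 120 is irrelevant.
P(X > 88.8) = e^(−0.75214) ≈ 0.471.

0.471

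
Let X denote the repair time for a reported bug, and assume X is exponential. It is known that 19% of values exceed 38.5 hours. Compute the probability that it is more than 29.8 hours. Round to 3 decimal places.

e^(−λ·38.5) = 0.19 ⇒ λ = −ln(0.19)/38.5 = 0.0431359.
P(X > 29.8) = e^(−0.0431359·29.8) = e^(−1.2854) ≈ 0.277.

0.277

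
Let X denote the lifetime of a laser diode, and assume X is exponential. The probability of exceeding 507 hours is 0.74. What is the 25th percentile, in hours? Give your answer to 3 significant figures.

e^(−λ·507) = 0.74 ⇒ λ = −ln(0.74)/507 = 0.000593896.
25th percentile: 1 − e^(−λt) = 0.25, t = −ln(0.75)/λ = 484.398 hours.

484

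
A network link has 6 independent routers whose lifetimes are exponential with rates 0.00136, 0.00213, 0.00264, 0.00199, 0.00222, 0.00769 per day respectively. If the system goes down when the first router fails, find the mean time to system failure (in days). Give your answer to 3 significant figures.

The time to first failure is exponential with rate Σλ = 0.00136 + 0.00213 + 0.00264 + 0.00199 + 0.00222 + 0.00769 = 0.01803.
E[min] = 1/Σλ = 1/0.01803 = 55.4631 days.

55.5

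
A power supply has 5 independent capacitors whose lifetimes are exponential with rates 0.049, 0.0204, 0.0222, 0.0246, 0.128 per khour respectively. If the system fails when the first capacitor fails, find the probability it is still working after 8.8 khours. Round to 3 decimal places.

The time to first failure is exponential with rate Σλ = 0.049 + 0.0204 + 0.0222 + 0.0246 + 0.128 = 0.2442.
P(min > 8.8) = e^(−0.2442·8.8) = e^(−2.149) ≈ 0.117.

0.117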